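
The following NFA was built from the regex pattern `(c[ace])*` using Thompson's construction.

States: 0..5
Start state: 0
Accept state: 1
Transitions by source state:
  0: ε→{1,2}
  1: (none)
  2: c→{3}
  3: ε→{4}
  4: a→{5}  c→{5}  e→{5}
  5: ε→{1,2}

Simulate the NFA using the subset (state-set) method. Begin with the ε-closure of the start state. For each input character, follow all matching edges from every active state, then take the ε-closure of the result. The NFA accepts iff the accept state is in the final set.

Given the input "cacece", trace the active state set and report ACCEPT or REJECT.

initial (ε-close {0}): {0,1,2}
'c' @ 1: {3,4}
'a' @ 2: {1,2,5}  [accepting]
'c' @ 3: {3,4}
'e' @ 4: {1,2,5}  [accepting]
'c' @ 5: {3,4}
'e' @ 6: {1,2,5}  [accepting]
end set {1,2,5} — state 1 in

Answer: ACCEPT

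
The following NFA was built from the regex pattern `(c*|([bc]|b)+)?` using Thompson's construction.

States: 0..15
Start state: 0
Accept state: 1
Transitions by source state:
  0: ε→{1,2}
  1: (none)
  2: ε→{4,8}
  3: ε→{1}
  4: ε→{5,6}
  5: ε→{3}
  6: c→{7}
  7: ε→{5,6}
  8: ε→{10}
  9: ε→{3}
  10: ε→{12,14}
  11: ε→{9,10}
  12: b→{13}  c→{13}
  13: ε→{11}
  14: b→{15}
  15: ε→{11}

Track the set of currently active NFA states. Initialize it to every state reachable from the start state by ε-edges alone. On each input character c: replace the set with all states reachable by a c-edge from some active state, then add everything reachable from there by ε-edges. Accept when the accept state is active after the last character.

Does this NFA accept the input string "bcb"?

Answer: ACCEPT

Steps:
initial (ε-close {0}): {0,1,2,3,4,5,6,8,10,12,14}
'b' @ 1: {1,3,9,10,11,12,13,14,15}  [accepting]
'c' @ 2: {1,3,9,10,11,12,13,14}  [accepting]
'b' @ 3: {1,3,9,10,11,12,13,14,15}  [accepting]
end set {1,3,9,10,11,12,13,14,15} — state 1 in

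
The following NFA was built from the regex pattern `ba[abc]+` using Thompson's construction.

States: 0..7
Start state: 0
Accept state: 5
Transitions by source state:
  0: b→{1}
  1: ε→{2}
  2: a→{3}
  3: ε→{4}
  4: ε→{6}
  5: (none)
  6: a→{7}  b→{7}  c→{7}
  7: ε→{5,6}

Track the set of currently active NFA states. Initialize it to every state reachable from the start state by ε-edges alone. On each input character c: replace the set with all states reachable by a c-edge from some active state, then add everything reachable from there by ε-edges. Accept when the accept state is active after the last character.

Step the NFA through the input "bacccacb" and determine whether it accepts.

Answer: ACCEPT

Steps:
S₀ = ε-closure({0}) = {0}
'b' @ 1: {1,2}
'a' @ 2: {3,4,6}
'c' @ 3: {5,6,7}  [accepting]
'c' @ 4: {5,6,7}  [accepting]
'c' @ 5: {5,6,7}  [accepting]
'a' @ 6: {5,6,7}  [accepting]
'c' @ 7: {5,6,7}  [accepting]
'b' @ 8: {5,6,7}  [accepting]
end set {5,6,7} — state 5 in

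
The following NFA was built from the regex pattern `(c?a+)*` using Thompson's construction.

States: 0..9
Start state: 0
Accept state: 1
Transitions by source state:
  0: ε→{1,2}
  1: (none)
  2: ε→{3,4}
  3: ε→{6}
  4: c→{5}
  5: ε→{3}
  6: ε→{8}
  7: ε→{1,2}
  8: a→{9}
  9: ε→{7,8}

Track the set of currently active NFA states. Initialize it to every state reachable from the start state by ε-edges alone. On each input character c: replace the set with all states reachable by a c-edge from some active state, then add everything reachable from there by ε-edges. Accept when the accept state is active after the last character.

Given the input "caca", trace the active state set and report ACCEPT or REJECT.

start: ε-closure({0}) = {0,1,2,3,4,6,8}
'c' @ 1: {3,5,6,8}
'a' @ 2: {1,2,3,4,6,7,8,9}  [accepting]
'c' @ 3: {3,5,6,8}
'a' @ 4: {1,2,3,4,6,7,8,9}  [accepting]
after full input: {1,2,3,4,6,7,8,9}  (accept=1 in)

Answer: ACCEPT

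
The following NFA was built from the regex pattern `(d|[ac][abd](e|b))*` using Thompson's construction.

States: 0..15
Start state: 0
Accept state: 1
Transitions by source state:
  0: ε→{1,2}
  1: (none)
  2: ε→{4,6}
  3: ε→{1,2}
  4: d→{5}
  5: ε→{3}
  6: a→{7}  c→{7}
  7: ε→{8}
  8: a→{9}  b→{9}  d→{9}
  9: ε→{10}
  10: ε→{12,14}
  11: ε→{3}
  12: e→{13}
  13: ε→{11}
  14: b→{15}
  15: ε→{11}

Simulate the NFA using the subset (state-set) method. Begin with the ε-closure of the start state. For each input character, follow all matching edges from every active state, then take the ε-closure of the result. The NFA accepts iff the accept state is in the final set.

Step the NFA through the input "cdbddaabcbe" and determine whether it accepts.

start: ε-closure({0}) = {0,1,2,4,6}
'c' @ 1: {7,8}
'd' @ 2: {9,10,12,14}
'b' @ 3: {1,2,3,4,6,11,15}  (accept∈set)
'd' @ 4: {1,2,3,4,5,6}  (accept∈set)
'd' @ 5: {1,2,3,4,5,6}  (accept∈set)
'a' @ 6: {7,8}
'a' @ 7: {9,10,12,14}
'b' @ 8: {1,2,3,4,6,11,15}  (accept∈set)
'c' @ 9: {7,8}
'b' @ 10: {9,10,12,14}
'e' @ 11: {1,2,3,4,6,11,13}  (accept∈set)
final: {1,2,3,4,6,11,13}; accept 1 in set

Answer: ACCEPT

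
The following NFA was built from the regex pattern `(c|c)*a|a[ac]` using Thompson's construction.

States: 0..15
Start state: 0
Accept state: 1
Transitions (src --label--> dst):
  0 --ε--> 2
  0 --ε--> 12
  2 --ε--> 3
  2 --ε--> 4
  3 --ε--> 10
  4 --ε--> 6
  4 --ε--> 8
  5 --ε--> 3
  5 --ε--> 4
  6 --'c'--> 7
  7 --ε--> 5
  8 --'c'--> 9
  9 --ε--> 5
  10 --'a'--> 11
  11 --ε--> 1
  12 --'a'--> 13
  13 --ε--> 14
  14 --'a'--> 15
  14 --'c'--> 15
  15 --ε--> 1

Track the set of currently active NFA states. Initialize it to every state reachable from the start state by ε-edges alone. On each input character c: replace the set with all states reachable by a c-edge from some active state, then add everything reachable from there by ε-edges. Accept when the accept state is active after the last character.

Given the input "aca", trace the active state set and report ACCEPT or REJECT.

Answer: REJECT

Trace:
S₀ = ε-closure({0}) = {0,2,3,4,6,8,10,12}
'a' @ 1: {1,11,13,14}  ✓accept
'c' @ 2: {1,15}  ✓accept
'a' @ 3: {}  — dead — no transitions
final: {}; accept 1 not in set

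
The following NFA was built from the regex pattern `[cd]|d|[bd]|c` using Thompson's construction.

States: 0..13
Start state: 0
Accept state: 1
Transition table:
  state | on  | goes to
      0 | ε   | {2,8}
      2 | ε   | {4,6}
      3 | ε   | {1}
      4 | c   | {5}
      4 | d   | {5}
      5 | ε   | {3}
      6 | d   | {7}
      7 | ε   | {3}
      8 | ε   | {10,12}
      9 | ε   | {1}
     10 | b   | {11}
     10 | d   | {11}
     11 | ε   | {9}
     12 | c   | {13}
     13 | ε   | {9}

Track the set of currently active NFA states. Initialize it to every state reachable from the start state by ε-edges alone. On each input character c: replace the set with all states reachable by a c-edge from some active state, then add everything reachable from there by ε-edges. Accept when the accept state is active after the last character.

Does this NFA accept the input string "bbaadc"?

Answer: REJECT

Steps:
start: ε-closure({0}) = {0,2,4,6,8,10,12}
'b' @ 1: {1,9,11}  (accept∈set)
'b' @ 2: {}  — state set empty
rest 'aadc' ignored (set empty)
end set {} — state 1 not in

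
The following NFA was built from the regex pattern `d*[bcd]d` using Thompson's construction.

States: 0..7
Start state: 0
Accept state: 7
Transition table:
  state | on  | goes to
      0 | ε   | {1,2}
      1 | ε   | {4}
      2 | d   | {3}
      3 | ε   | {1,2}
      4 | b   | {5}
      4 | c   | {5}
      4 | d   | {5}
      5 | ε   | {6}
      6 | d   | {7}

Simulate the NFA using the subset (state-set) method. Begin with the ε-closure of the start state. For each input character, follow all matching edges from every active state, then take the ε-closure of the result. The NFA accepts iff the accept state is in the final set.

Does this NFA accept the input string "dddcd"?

Answer: ACCEPT

Trace:
S₀ = ε-closure({0}) = {0,1,2,4}
'd' @ 1: {1,2,3,4,5,6}
'd' @ 2: {1,2,3,4,5,6,7}  ✓accept
'd' @ 3: {1,2,3,4,5,6,7}  ✓accept
'c' @ 4: {5,6}
'd' @ 5: {7}  ✓accept
after full input: {7}  (accept=7 in)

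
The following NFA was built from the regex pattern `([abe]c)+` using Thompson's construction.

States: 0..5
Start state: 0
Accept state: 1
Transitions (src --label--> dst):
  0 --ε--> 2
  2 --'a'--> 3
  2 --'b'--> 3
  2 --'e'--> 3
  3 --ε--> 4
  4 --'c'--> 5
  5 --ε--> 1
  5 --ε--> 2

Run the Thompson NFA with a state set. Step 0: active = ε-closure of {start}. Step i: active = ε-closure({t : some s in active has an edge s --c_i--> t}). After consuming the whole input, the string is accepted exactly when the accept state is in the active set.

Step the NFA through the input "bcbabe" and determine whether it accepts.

initial (ε-close {0}): {0,2}
'b' @ 1: {3,4}
'c' @ 2: {1,2,5}  ✓accept
'b' @ 3: {3,4}
'a' @ 4: {}  — no active states
rest 'be' ignored (set empty)
end set {} — state 1 not in

Answer: REJECT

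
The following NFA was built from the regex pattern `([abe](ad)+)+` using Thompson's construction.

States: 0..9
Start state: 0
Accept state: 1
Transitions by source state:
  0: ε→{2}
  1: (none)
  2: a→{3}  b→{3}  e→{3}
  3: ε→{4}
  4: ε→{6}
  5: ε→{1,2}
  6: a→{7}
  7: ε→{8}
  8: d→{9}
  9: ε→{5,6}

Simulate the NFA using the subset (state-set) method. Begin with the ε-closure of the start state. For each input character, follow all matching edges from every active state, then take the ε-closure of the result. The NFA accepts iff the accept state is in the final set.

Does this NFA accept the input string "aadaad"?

S₀ = ε-closure({0}) = {0,2}
'a' @ 1: {3,4,6}
'a' @ 2: {7,8}
'd' @ 3: {1,2,5,6,9}  ✓accept
'a' @ 4: {3,4,6,7,8}
'a' @ 5: {7,8}
'd' @ 6: {1,2,5,6,9}  ✓accept
final: {1,2,5,6,9}; accept 1 in set

Answer: ACCEPT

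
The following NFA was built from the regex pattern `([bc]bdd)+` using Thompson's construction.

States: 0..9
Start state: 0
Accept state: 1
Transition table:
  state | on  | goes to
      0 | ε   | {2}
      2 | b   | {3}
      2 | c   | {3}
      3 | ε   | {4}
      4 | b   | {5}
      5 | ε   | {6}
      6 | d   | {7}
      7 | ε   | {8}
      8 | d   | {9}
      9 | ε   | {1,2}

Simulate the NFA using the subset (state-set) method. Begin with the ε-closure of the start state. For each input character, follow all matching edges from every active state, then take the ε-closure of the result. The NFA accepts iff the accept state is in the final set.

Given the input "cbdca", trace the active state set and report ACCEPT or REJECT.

Answer: REJECT

Derivation:
start: ε-closure({0}) = {0,2}
'c' @ 1: {3,4}
'b' @ 2: {5,6}
'd' @ 3: {7,8}
'c' @ 4: {}  — dead — no transitions
rest 'a' ignored (set empty)
end set {} — state 1 not in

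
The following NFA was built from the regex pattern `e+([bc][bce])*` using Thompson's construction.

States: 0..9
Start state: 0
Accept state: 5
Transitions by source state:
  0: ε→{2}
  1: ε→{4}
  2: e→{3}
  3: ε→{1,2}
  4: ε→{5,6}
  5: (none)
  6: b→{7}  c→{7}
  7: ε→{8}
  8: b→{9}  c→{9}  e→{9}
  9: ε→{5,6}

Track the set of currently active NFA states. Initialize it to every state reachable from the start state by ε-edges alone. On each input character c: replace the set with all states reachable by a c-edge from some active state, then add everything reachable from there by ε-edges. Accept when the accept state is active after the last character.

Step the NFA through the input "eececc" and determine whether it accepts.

start: ε-closure({0}) = {0,2}
'e' @ 1: {1,2,3,4,5,6}  [accepting]
'e' @ 2: {1,2,3,4,5,6}  [accepting]
'c' @ 3: {7,8}
'e' @ 4: {5,6,9}  [accepting]
'c' @ 5: {7,8}
'c' @ 6: {5,6,9}  [accepting]
final: {5,6,9}; accept 5 in set

Answer: ACCEPT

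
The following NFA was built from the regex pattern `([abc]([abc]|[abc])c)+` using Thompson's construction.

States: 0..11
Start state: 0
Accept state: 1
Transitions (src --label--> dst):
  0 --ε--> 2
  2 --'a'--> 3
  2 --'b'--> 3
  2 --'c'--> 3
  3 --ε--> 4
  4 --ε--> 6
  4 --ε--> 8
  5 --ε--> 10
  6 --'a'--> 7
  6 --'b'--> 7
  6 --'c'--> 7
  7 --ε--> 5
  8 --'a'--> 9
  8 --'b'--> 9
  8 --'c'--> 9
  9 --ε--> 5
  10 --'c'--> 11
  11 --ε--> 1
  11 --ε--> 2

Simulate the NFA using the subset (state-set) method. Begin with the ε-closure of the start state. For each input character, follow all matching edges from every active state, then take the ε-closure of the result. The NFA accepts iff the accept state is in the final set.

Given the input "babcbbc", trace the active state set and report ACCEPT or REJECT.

start: ε-closure({0}) = {0,2}
'b' @ 1: {3,4,6,8}
'a' @ 2: {5,7,9,10}
'b' @ 3: {}  — dead — no transitions
rest 'cbbc' ignored (set empty)
final: {}; accept 1 not in set

Answer: REJECT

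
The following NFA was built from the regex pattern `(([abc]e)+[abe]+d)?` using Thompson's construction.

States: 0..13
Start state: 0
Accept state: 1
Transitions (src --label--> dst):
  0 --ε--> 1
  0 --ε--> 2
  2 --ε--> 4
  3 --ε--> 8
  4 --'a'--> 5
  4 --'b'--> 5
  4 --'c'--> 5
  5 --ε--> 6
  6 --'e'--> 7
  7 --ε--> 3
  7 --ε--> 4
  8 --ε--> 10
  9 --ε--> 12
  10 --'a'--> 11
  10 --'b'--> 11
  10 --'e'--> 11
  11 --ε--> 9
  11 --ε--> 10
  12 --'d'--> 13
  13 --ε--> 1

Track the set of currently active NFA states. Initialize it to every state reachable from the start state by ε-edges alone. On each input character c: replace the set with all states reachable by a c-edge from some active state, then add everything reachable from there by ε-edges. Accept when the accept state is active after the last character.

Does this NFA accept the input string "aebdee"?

Answer: REJECT

Trace:
S₀ = ε-closure({0}) = {0,1,2,4}
'a' @ 1: {5,6}
'e' @ 2: {3,4,7,8,10}
'b' @ 3: {5,6,9,10,11,12}
'd' @ 4: {1,13}  ✓accept
'e' @ 5: {}  — no active states
rest 'e' ignored (set empty)
after full input: {}  (accept=1 not in)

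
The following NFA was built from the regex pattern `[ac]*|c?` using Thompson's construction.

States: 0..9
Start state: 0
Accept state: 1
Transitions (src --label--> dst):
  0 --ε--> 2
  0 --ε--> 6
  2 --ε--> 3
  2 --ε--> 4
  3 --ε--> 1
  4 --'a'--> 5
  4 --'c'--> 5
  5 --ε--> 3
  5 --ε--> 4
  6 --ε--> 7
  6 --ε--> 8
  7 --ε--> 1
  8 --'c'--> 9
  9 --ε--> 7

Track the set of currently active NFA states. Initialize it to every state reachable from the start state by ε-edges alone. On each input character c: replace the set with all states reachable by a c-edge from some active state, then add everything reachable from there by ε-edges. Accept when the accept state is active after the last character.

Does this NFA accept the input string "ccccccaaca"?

Answer: ACCEPT

Steps:
S₀ = ε-closure({0}) = {0,1,2,3,4,6,7,8}
'c' @ 1: {1,3,4,5,7,9}  [accepting]
'c' @ 2: {1,3,4,5}  [accepting]
'c' @ 3: {1,3,4,5}  [accepting]
'c' @ 4: {1,3,4,5}  [accepting]
'c' @ 5: {1,3,4,5}  [accepting]
'c' @ 6: {1,3,4,5}  [accepting]
'a' @ 7: {1,3,4,5}  [accepting]
'a' @ 8: {1,3,4,5}  [accepting]
'c' @ 9: {1,3,4,5}  [accepting]
'a' @ 10: {1,3,4,5}  [accepting]
after full input: {1,3,4,5}  (accept=1 in)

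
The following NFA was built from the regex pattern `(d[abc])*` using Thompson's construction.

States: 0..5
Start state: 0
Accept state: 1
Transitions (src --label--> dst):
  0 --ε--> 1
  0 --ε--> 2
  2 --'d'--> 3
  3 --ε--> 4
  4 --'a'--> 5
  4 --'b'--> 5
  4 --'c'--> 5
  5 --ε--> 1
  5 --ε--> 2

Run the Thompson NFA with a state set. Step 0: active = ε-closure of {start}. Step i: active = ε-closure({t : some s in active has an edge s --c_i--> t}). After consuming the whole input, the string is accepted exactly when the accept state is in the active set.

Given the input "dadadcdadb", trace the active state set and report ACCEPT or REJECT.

start: ε-closure({0}) = {0,1,2}
'd' @ 1: {3,4}
'a' @ 2: {1,2,5}  (accept∈set)
'd' @ 3: {3,4}
'a' @ 4: {1,2,5}  (accept∈set)
'd' @ 5: {3,4}
'c' @ 6: {1,2,5}  (accept∈set)
'd' @ 7: {3,4}
'a' @ 8: {1,2,5}  (accept∈set)
'd' @ 9: {3,4}
'b' @ 10: {1,2,5}  (accept∈set)
final: {1,2,5}; accept 1 in set

Answer: ACCEPT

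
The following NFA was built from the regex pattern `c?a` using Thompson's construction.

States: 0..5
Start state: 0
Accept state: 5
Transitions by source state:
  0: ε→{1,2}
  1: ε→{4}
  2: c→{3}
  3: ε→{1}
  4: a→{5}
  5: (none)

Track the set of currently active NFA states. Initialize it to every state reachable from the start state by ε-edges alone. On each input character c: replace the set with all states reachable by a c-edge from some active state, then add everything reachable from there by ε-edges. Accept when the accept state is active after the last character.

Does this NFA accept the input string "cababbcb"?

start: ε-closure({0}) = {0,1,2,4}
'c' @ 1: {1,3,4}
'a' @ 2: {5}  ✓accept
'b' @ 3: {}  — state set empty
rest 'abbcb' ignored (set empty)
final: {}; accept 5 not in set

Answer: REJECT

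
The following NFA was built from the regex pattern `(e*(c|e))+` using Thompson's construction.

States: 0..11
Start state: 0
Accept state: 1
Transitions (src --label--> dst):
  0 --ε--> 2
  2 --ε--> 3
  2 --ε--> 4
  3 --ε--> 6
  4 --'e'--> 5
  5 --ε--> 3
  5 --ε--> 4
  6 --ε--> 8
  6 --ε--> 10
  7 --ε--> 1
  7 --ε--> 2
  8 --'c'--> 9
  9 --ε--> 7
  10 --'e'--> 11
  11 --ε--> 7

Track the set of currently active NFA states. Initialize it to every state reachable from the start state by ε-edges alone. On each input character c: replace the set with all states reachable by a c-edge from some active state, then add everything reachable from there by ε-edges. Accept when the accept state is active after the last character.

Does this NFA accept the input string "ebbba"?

initial (ε-close {0}): {0,2,3,4,6,8,10}
'e' @ 1: {1,2,3,4,5,6,7,8,10,11}  (accept∈set)
'b' @ 2: {}  — no active states
rest 'bba' ignored (set empty)
final: {}; accept 1 not in set

Answer: REJECT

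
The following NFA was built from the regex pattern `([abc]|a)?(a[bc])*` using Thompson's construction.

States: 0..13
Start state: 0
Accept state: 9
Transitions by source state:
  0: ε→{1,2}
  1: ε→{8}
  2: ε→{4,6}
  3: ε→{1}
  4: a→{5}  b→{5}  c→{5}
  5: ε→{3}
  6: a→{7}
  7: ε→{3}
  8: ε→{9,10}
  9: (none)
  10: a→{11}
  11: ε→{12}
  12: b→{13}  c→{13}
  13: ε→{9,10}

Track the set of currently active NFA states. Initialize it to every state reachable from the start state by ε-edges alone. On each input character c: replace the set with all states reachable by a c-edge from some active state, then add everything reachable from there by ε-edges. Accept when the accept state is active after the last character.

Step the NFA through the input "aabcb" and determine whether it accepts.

Answer: REJECT

Derivation:
initial (ε-close {0}): {0,1,2,4,6,8,9,10}
'a' @ 1: {1,3,5,7,8,9,10,11,12}  [accepting]
'a' @ 2: {11,12}
'b' @ 3: {9,10,13}  [accepting]
'c' @ 4: {}  — state set empty
rest 'b' ignored (set empty)
end set {} — state 9 not in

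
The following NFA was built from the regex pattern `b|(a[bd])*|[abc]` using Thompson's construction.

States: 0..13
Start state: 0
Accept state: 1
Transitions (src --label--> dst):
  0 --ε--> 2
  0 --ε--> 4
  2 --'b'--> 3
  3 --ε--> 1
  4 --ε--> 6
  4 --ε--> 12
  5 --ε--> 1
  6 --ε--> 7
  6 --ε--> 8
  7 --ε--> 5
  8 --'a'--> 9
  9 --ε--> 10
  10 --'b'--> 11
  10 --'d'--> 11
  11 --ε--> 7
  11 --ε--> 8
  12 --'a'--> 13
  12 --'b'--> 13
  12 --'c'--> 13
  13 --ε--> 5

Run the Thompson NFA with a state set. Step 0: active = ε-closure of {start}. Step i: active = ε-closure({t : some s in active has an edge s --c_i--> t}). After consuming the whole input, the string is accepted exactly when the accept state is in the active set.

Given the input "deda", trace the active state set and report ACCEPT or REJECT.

Answer: REJECT

Steps:
initial (ε-close {0}): {0,1,2,4,5,6,7,8,12}
'd' @ 1: {}  — state set empty
rest 'eda' ignored (set empty)
after full input: {}  (accept=1 not in)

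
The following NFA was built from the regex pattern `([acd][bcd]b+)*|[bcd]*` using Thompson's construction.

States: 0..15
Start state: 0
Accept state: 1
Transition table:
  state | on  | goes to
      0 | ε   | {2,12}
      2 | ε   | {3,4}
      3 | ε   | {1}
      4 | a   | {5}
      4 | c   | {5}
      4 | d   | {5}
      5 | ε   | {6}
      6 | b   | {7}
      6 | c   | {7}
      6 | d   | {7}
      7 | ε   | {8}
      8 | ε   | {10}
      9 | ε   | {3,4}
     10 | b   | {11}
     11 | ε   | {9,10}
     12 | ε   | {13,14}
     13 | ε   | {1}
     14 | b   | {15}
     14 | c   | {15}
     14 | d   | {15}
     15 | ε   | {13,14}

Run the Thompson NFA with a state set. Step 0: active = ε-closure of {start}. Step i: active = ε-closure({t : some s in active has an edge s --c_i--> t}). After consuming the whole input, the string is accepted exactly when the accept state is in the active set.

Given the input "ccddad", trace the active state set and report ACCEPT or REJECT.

Answer: REJECT

Trace:
initial (ε-close {0}): {0,1,2,3,4,12,13,14}
'c' @ 1: {1,5,6,13,14,15}  [accepting]
'c' @ 2: {1,7,8,10,13,14,15}  [accepting]
'd' @ 3: {1,13,14,15}  [accepting]
'd' @ 4: {1,13,14,15}  [accepting]
'a' @ 5: {}  — dead — no transitions
rest 'd' ignored (set empty)
after full input: {}  (accept=1 not in)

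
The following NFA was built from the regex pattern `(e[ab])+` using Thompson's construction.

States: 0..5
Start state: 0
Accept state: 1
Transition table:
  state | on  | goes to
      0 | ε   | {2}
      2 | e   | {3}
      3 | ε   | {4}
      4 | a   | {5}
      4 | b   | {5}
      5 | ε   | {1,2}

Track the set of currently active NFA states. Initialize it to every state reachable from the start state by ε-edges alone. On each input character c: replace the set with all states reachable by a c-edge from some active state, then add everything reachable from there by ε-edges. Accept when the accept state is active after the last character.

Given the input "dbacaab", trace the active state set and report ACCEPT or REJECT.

initial (ε-close {0}): {0,2}
'd' @ 1: {}  — state set empty
rest 'bacaab' ignored (set empty)
after full input: {}  (accept=1 not in)

Answer: REJECT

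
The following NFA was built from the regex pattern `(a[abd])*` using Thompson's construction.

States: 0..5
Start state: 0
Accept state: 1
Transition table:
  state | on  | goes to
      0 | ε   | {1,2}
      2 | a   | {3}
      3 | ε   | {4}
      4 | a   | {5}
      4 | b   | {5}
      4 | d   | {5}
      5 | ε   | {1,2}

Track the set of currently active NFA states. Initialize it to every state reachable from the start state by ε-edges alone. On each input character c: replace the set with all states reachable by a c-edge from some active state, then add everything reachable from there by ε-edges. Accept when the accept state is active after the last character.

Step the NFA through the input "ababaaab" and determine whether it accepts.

Answer: ACCEPT

Derivation:
S₀ = ε-closure({0}) = {0,1,2}
'a' @ 1: {3,4}
'b' @ 2: {1,2,5}  [accepting]
'a' @ 3: {3,4}
'b' @ 4: {1,2,5}  [accepting]
'a' @ 5: {3,4}
'a' @ 6: {1,2,5}  [accepting]
'a' @ 7: {3,4}
'b' @ 8: {1,2,5}  [accepting]
final: {1,2,5}; accept 1 in set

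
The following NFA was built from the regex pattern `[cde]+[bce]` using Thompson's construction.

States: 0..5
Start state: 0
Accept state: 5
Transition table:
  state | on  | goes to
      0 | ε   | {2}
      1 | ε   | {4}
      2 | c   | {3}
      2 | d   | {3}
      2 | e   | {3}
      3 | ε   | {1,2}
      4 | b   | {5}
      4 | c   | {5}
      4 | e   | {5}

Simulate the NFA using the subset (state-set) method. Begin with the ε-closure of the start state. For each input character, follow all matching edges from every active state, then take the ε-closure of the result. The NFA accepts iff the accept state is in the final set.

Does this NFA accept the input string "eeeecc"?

Answer: ACCEPT

Trace:
start: ε-closure({0}) = {0,2}
'e' @ 1: {1,2,3,4}
'e' @ 2: {1,2,3,4,5}  [accepting]
'e' @ 3: {1,2,3,4,5}  [accepting]
'e' @ 4: {1,2,3,4,5}  [accepting]
'c' @ 5: {1,2,3,4,5}  [accepting]
'c' @ 6: {1,2,3,4,5}  [accepting]
end set {1,2,3,4,5} — state 5 in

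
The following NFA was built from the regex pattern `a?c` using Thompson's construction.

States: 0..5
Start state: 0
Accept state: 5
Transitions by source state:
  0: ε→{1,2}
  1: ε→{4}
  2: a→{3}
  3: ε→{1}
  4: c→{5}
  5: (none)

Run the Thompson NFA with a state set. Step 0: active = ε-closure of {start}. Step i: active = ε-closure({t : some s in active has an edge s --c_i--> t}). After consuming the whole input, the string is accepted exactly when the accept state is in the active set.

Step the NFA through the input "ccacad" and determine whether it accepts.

Answer: REJECT

Trace:
start: ε-closure({0}) = {0,1,2,4}
'c' @ 1: {5}  [accepting]
'c' @ 2: {}  — no active states
rest 'acad' ignored (set empty)
final: {}; accept 5 not in set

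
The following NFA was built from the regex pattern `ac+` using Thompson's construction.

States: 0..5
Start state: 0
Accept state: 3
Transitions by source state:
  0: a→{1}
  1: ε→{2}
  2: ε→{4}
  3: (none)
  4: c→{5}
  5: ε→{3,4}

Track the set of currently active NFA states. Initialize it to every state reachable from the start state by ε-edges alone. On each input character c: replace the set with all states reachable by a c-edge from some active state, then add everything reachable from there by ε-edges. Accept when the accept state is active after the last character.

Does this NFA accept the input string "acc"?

S₀ = ε-closure({0}) = {0}
'a' @ 1: {1,2,4}
'c' @ 2: {3,4,5}  ✓accept
'c' @ 3: {3,4,5}  ✓accept
final: {3,4,5}; accept 3 in set

Answer: ACCEPT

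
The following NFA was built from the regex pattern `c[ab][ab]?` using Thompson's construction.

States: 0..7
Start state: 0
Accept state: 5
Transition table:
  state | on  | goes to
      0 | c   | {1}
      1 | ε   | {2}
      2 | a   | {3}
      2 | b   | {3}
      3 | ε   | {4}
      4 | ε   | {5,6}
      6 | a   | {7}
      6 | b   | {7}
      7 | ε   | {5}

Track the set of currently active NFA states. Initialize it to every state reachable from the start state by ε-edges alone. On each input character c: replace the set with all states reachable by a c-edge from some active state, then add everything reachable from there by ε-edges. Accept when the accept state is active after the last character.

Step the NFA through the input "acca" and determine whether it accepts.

initial (ε-close {0}): {0}
'a' @ 1: {}  — state set empty
rest 'cca' ignored (set empty)
final: {}; accept 5 not in set

Answer: REJECT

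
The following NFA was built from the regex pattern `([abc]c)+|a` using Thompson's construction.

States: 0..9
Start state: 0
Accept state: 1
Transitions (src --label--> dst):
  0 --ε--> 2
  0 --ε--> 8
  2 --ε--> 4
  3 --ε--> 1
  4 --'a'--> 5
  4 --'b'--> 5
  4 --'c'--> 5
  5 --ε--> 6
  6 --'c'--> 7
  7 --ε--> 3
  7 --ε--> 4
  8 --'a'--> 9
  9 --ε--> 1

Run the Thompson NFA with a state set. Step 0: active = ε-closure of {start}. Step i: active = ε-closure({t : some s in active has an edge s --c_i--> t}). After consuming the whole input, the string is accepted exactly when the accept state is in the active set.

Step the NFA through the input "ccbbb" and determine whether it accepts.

initial (ε-close {0}): {0,2,4,8}
'c' @ 1: {5,6}
'c' @ 2: {1,3,4,7}  [accepting]
'b' @ 3: {5,6}
'b' @ 4: {}  — no active states
rest 'b' ignored (set empty)
after full input: {}  (accept=1 not in)

Answer: REJECT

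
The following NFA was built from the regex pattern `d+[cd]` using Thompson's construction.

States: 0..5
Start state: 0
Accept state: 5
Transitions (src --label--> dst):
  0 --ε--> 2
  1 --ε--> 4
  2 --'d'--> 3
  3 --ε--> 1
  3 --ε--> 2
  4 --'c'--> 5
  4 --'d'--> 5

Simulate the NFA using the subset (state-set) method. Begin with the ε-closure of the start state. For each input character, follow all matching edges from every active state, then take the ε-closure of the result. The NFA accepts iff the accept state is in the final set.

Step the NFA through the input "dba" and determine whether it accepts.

Answer: REJECT

Derivation:
start: ε-closure({0}) = {0,2}
'd' @ 1: {1,2,3,4}
'b' @ 2: {}  — dead — no transitions
rest 'a' ignored (set empty)
end set {} — state 5 not in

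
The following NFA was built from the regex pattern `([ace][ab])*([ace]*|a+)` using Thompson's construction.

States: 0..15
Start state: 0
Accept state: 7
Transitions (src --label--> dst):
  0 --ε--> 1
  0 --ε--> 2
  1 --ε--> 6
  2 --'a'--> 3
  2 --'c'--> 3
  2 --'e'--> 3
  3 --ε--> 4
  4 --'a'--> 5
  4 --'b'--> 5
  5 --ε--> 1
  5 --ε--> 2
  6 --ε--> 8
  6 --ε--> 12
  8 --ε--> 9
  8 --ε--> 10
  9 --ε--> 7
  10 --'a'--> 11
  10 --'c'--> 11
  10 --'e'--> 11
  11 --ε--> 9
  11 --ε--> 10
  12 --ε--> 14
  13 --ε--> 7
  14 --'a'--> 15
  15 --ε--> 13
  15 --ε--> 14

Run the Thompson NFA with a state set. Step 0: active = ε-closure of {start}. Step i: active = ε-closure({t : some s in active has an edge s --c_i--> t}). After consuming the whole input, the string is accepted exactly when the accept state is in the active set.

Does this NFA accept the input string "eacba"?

Answer: ACCEPT

Derivation:
initial (ε-close {0}): {0,1,2,6,7,8,9,10,12,14}
'e' @ 1: {3,4,7,9,10,11}  (accept∈set)
'a' @ 2: {1,2,5,6,7,8,9,10,11,12,14}  (accept∈set)
'c' @ 3: {3,4,7,9,10,11}  (accept∈set)
'b' @ 4: {1,2,5,6,7,8,9,10,12,14}  (accept∈set)
'a' @ 5: {3,4,7,9,10,11,13,14,15}  (accept∈set)
end set {3,4,7,9,10,11,13,14,15} — state 7 in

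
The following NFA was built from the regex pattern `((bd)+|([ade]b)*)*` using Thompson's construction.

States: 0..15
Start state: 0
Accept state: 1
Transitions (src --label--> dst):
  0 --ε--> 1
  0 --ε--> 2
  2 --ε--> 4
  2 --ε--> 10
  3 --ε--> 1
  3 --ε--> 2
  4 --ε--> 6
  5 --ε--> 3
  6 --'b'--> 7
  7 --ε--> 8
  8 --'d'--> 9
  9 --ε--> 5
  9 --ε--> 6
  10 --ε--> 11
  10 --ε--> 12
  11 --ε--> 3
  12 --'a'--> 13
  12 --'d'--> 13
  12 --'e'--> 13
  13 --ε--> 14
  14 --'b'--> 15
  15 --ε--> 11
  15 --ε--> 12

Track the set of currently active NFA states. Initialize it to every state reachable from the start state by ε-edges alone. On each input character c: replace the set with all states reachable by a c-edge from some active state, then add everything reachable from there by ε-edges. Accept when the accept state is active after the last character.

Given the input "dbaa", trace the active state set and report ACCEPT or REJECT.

start: ε-closure({0}) = {0,1,2,3,4,6,10,11,12}
'd' @ 1: {13,14}
'b' @ 2: {1,2,3,4,6,10,11,12,15}  (accept∈set)
'a' @ 3: {13,14}
'a' @ 4: {}  — no active states
end set {} — state 1 not in

Answer: REJECT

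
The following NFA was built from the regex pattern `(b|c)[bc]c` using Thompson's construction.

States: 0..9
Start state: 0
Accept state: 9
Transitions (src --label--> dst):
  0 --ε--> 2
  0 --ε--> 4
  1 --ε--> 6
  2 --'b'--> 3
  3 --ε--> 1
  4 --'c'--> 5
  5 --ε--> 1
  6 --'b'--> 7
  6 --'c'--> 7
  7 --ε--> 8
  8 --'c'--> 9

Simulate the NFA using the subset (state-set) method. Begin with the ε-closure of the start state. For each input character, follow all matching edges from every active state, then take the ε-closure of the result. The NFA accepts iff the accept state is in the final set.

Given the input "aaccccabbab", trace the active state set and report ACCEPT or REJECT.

Answer: REJECT

Trace:
S₀ = ε-closure({0}) = {0,2,4}
'a' @ 1: {}  — dead — no transitions
rest 'accccabbab' ignored (set empty)
final: {}; accept 9 not in set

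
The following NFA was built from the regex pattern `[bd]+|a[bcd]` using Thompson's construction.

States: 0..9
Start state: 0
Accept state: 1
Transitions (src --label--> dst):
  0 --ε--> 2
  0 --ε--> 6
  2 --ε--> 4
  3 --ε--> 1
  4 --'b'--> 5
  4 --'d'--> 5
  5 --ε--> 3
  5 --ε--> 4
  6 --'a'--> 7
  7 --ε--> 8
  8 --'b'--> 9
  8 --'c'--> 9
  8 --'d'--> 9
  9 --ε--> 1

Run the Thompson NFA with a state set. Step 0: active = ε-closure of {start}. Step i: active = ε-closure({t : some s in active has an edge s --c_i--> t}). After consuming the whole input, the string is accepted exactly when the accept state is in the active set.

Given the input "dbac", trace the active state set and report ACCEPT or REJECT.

start: ε-closure({0}) = {0,2,4,6}
'd' @ 1: {1,3,4,5}  [accepting]
'b' @ 2: {1,3,4,5}  [accepting]
'a' @ 3: {}  — no active states
rest 'c' ignored (set empty)
after full input: {}  (accept=1 not in)

Answer: REJECT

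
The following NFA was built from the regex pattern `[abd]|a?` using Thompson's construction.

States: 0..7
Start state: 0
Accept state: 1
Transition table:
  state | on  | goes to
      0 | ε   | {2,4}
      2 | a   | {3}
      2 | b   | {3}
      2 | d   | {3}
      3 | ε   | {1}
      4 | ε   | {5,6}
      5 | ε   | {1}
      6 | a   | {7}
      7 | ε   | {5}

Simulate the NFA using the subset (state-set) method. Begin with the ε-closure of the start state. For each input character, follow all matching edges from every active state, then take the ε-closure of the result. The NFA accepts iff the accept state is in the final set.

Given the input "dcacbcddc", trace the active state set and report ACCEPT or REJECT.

initial (ε-close {0}): {0,1,2,4,5,6}
'd' @ 1: {1,3}  (accept∈set)
'c' @ 2: {}  — no active states
rest 'acbcddc' ignored (set empty)
final: {}; accept 1 not in set

Answer: REJECT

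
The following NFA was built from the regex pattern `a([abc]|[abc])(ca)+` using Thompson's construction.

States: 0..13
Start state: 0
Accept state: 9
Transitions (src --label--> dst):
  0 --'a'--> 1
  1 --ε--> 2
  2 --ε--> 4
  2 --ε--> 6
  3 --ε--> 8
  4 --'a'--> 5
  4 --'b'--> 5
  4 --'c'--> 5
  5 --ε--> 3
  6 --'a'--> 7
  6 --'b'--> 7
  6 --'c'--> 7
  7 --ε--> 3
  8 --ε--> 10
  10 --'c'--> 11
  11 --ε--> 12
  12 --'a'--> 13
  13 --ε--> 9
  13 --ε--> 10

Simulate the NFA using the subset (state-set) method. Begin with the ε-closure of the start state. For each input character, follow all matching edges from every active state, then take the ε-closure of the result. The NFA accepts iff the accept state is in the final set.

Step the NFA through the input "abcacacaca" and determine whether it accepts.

Answer: ACCEPT

Derivation:
initial (ε-close {0}): {0}
'a' @ 1: {1,2,4,6}
'b' @ 2: {3,5,7,8,10}
'c' @ 3: {11,12}
'a' @ 4: {9,10,13}  (accept∈set)
'c' @ 5: {11,12}
'a' @ 6: {9,10,13}  (accept∈set)
'c' @ 7: {11,12}
'a' @ 8: {9,10,13}  (accept∈set)
'c' @ 9: {11,12}
'a' @ 10: {9,10,13}  (accept∈set)
end set {9,10,13} — state 9 in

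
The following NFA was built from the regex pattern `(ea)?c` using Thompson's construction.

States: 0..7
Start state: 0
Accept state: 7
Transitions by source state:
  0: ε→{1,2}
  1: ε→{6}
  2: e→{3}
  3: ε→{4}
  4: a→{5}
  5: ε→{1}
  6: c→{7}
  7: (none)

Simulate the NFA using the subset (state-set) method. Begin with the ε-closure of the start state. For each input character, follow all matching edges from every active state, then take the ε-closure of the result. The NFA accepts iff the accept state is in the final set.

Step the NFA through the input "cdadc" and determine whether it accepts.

Answer: REJECT

Trace:
initial (ε-close {0}): {0,1,2,6}
'c' @ 1: {7}  [accepting]
'd' @ 2: {}  — dead — no transitions
rest 'adc' ignored (set empty)
end set {} — state 7 not in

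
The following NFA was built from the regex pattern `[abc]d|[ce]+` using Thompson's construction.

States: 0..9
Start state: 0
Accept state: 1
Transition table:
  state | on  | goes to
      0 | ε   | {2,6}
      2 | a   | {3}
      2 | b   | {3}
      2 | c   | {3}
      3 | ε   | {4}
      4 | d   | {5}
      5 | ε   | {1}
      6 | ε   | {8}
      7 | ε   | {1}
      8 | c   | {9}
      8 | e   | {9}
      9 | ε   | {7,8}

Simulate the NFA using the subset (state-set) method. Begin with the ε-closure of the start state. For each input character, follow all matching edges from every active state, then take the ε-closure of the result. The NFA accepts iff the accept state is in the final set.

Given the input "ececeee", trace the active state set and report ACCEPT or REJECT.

start: ε-closure({0}) = {0,2,6,8}
'e' @ 1: {1,7,8,9}  ✓accept
'c' @ 2: {1,7,8,9}  ✓accept
'e' @ 3: {1,7,8,9}  ✓accept
'c' @ 4: {1,7,8,9}  ✓accept
'e' @ 5: {1,7,8,9}  ✓accept
'e' @ 6: {1,7,8,9}  ✓accept
'e' @ 7: {1,7,8,9}  ✓accept
final: {1,7,8,9}; accept 1 in set

Answer: ACCEPT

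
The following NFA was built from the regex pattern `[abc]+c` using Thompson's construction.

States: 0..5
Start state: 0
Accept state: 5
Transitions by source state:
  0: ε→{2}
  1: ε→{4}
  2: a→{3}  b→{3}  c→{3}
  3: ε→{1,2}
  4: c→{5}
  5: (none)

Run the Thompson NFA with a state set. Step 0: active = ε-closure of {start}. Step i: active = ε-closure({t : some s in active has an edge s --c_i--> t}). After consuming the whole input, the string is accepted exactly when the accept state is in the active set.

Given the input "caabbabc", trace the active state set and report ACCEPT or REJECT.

Answer: ACCEPT

Derivation:
initial (ε-close {0}): {0,2}
'c' @ 1: {1,2,3,4}
'a' @ 2: {1,2,3,4}
'a' @ 3: {1,2,3,4}
'b' @ 4: {1,2,3,4}
'b' @ 5: {1,2,3,4}
'a' @ 6: {1,2,3,4}
'b' @ 7: {1,2,3,4}
'c' @ 8: {1,2,3,4,5}  [accepting]
final: {1,2,3,4,5}; accept 5 in set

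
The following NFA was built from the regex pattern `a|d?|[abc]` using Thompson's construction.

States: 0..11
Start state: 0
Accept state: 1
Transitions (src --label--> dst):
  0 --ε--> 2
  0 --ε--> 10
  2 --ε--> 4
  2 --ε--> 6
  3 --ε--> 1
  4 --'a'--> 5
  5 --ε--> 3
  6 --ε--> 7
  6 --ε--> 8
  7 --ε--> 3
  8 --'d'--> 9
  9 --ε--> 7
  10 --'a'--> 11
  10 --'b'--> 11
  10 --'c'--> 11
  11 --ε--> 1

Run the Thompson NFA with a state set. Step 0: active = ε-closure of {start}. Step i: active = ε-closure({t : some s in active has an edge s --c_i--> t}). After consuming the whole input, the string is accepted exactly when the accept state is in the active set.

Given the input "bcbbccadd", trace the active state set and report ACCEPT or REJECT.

S₀ = ε-closure({0}) = {0,1,2,3,4,6,7,8,10}
'b' @ 1: {1,11}  (accept∈set)
'c' @ 2: {}  — dead — no transitions
rest 'bbccadd' ignored (set empty)
after full input: {}  (accept=1 not in)

Answer: REJECT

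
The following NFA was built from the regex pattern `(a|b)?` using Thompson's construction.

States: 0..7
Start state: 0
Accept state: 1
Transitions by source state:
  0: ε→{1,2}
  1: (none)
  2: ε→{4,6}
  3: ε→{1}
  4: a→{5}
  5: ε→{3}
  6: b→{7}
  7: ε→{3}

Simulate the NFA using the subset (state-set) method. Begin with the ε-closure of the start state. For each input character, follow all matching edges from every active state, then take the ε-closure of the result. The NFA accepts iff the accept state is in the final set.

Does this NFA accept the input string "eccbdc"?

S₀ = ε-closure({0}) = {0,1,2,4,6}
'e' @ 1: {}  — state set empty
rest 'ccbdc' ignored (set empty)
after full input: {}  (accept=1 not in)

Answer: REJECT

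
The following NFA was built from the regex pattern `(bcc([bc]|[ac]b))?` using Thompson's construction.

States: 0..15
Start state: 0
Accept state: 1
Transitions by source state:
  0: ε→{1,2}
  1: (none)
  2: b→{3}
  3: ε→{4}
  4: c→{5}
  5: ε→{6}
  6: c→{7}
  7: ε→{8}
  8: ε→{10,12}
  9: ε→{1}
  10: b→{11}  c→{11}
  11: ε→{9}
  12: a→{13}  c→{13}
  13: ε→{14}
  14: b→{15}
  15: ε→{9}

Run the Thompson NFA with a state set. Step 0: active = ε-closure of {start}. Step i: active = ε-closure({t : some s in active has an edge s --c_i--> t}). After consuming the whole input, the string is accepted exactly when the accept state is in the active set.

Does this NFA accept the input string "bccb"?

initial (ε-close {0}): {0,1,2}
'b' @ 1: {3,4}
'c' @ 2: {5,6}
'c' @ 3: {7,8,10,12}
'b' @ 4: {1,9,11}  ✓accept
after full input: {1,9,11}  (accept=1 in)

Answer: ACCEPT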